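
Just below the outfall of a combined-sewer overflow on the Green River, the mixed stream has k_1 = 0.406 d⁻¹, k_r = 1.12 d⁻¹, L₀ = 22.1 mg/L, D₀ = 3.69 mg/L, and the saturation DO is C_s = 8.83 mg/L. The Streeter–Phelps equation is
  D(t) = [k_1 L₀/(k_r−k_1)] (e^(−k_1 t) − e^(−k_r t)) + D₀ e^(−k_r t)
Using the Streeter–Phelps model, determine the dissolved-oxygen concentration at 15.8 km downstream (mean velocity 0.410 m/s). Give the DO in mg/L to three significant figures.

Travel time t = x/v = 15.8 km / (0.410 m/s) = 15800 m / 0.410 m/s = 38540 s = 0.4460 d.
k_1 L₀/(k_r−k_1) = 0.406×22.1/(1.12−0.406) = 8.973/0.7140 = 12.57 mg/L.
e^(−k_1 t) = e^(−0.406×0.4460) = 0.8344; e^(−k_r t) = e^(−1.12×0.4460) = 0.6068.
D = 12.57 × (0.8344 − 0.6068) + 3.69 × 0.6068 = 2.860 + 2.239 = 5.099 mg/L.
DO = C_s − D = 8.83 − 5.099 = 3.731 mg/L.

DO ≈ 3.73 mg/L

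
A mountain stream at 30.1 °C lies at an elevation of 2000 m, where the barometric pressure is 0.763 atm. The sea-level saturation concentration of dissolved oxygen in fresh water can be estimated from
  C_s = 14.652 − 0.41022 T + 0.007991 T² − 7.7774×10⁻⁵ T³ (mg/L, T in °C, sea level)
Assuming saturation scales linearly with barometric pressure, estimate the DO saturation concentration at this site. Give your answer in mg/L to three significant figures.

C_s ≈ 5.66 mg/L

At sea level: C_s = 14.652 − 0.41022×30.1 + 0.007991×30.1² − 7.7774×10⁻⁵×30.1³ = 7.423 mg/L.
Pressure correction: C_s' = 7.423 × 0.763 = 5.664 mg/L.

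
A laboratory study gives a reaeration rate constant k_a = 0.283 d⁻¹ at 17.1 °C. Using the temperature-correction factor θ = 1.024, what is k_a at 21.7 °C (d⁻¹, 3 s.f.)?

k_a(T₂) = k_a(T₁) · θ^(T₂−T₁) = 0.283 × 1.024^(21.7−17.1)
= 0.283 × 1.024^4.60 = 0.283 × 1.115 = 0.3156 d⁻¹.

k_a ≈ 0.316 d⁻¹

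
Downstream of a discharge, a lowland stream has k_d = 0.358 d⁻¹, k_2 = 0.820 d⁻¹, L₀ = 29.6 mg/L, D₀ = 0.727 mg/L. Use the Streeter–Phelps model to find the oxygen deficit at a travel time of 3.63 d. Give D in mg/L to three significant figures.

D ≈ 5.12 mg/L

k_d L₀/(k_2−k_d) = 0.358×29.6/(0.820−0.358) = 10.60/0.4620 = 22.94 mg/L.
e^(−k_d t) = e^(−0.358×3.630) = 0.2727; e^(−k_2 t) = e^(−0.820×3.630) = 0.05097.
D = 22.94 × (0.2727 − 0.05097) + 0.727 × 0.05097 = 5.085 + 0.03705 = 5.122 mg/L.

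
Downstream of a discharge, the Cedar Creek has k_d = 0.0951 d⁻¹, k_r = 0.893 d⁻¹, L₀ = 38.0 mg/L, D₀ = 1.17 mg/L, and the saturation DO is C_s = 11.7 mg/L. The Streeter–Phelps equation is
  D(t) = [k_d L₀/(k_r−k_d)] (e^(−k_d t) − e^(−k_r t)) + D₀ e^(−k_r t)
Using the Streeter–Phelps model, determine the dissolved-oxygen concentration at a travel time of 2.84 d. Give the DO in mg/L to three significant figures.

k_d L₀/(k_r−k_d) = 0.0951×38.0/(0.893−0.0951) = 3.614/0.7979 = 4.529 mg/L.
e^(−k_d t) = e^(−0.0951×2.840) = 0.7633; e^(−k_r t) = e^(−0.893×2.840) = 0.07917.
D = 4.529 × (0.7633 − 0.07917) + 1.17 × 0.07917 = 3.099 + 0.09263 = 3.191 mg/L.
DO = C_s − D = 11.7 − 3.191 = 8.509 mg/L.

DO ≈ 8.51 mg/L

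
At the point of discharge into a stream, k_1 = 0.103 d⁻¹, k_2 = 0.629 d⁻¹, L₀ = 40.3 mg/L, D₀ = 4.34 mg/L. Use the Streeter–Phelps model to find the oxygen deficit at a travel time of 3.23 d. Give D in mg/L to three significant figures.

k_1 L₀/(k_2−k_1) = 0.103×40.3/(0.629−0.103) = 4.151/0.5260 = 7.891 mg/L.
e^(−k_1 t) = e^(−0.103×3.230) = 0.7170; e^(−k_2 t) = e^(−0.629×3.230) = 0.1311.
D = 7.891 × (0.7170 − 0.1311) + 4.34 × 0.1311 = 4.623 + 0.5690 = 5.192 mg/L.

D ≈ 5.19 mg/L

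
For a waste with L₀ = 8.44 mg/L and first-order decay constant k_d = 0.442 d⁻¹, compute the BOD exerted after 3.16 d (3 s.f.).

y ≈ 6.35 mg/L

y_t = L₀(1 − e^(−k_d t)) = 8.44 × (1 − e^(−0.442×3.16))
= 8.44 × (1 − 0.2474) = 8.44 × 0.7526 = 6.352 mg/L.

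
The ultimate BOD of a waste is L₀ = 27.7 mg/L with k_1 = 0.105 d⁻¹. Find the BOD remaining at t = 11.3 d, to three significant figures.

L ≈ 8.46 mg/L

L_t = L₀ e^(−k_1 t) = 27.7 × e^(−0.105×11.3) = 27.7 × 0.3053 = 8.456 mg/L.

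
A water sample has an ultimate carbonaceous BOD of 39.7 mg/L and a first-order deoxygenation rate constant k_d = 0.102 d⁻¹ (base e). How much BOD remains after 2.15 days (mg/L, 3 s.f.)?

L ≈ 31.9 mg/L

L_t = L₀ e^(−k_d t) = 39.7 × e^(−0.102×2.15) = 39.7 × 0.8031 = 31.88 mg/L.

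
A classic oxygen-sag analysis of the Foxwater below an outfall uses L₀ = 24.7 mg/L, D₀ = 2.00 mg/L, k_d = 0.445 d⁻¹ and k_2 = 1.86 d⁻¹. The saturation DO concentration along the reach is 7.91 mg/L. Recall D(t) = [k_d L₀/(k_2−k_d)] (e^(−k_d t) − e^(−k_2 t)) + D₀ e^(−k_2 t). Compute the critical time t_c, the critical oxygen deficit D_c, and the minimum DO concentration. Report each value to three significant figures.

With k_2/k_d = 4.180 and 1 − D₀(k_2−k_d)/(k_d L₀) = 0.7425,
t_c = ln(4.180 × 0.7425) / (1.86 − 0.445) = ln(3.104) / 1.415 = 1.133/1.415 = 0.8004 d.
D_c = (k_d/k_2) L₀ e^(−k_d t_c) = (0.445/1.86) × 24.7 × e^(−0.445×0.8004) = 0.2392 × 24.7 × 0.7003 = 4.139 mg/L.
Minimum DO = C_s − D_c = 7.91 − 4.139 = 3.771 mg/L.

t_c ≈ 0.800 d; D_c ≈ 4.14 mg/L; min DO ≈ 3.77 mg/L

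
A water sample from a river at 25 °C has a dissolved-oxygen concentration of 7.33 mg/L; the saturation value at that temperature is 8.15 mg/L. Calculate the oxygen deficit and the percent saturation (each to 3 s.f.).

D = C_s − C = 8.15 − 7.33 = 0.820 mg/L.
% saturation = 7.33/8.15 × 100 = 89.9 %.

D ≈ 0.820 mg/L; 89.9 % saturation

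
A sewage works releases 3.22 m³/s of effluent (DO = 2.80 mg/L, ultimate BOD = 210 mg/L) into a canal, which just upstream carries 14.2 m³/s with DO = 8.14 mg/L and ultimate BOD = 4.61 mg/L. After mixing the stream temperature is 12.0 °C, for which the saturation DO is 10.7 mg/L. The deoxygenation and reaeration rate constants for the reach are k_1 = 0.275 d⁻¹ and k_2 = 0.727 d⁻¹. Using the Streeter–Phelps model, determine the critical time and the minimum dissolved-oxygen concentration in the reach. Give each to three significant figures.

Mixed DO = (14.2×8.14 + 3.22×2.80)/(14.2+3.22) = 124.6/17.42 = 7.153 mg/L.
Mixed L₀ = (14.2×4.61 + 3.22×210)/(17.42) = 741.7/17.42 = 42.58 mg/L.
Initial deficit D₀ = C_s − DO₀ = 10.7 − 7.153 = 3.547 mg/L.
t_c = (1/0.4520) ln[(0.727/0.275)(1 − 3.547×0.4520/(0.275×42.58))] = 2.212 × ln(2.282) = 1.825 d.
D_c = (0.275/0.727) × 42.58 × e^(−0.275×1.825) = 0.3783 × 42.58 × 0.6054 = 9.750 mg/L.
Minimum DO = 10.7 − 9.750 = 0.9502 mg/L.

t_c ≈ 1.82 d; minimum DO ≈ 0.950 mg/L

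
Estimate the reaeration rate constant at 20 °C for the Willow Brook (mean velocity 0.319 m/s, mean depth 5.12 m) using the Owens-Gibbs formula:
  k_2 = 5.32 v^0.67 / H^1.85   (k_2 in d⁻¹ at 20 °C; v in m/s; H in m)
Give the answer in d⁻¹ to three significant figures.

k_2 = 5.32 × 0.319^0.67 / 5.12^1.85 = 5.32 × 0.4651 / 20.52 = 0.1206 d⁻¹.

k_2 ≈ 0.121 d⁻¹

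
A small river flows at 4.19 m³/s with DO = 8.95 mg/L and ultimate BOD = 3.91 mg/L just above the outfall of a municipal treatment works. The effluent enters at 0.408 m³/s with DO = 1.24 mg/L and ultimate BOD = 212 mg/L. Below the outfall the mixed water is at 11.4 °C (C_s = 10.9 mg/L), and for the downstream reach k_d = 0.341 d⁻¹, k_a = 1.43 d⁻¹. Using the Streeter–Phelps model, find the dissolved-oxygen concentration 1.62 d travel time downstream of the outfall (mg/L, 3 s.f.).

DO ≈ 7.30 mg/L

Mixed DO = (4.19×8.95 + 0.408×1.24)/(4.19+0.408) = 38.01/4.598 = 8.266 mg/L.
Mixed L₀ = (4.19×3.91 + 0.408×212)/(4.598) = 102.9/4.598 = 22.37 mg/L.
Initial deficit D₀ = C_s − DO₀ = 10.9 − 8.266 = 2.634 mg/L.
D(1.62) = [0.341×22.37/(1.43−0.341)](e^(−0.341×1.62) − e^(−1.43×1.62)) + 2.634 e^(−1.43×1.62)
= 7.006 × (0.5756 − 0.09861) + 2.634 × 0.09861 = 3.601 mg/L.
DO = 10.9 − 3.601 = 7.299 mg/L.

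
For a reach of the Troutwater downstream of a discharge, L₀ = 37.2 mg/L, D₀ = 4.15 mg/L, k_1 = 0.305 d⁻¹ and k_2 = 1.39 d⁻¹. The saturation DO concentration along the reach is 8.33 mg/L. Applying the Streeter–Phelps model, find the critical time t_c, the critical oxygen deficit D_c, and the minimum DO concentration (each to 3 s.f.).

t_c = [1/(k_2−k_1)] ln[(k_2/k_1)(1 − D₀(k_2−k_1)/(k_1 L₀))]
= [1/(1.39−0.305)] ln[(1.39/0.305)(1 − 4.15×1.085/(0.305×37.2))]
= (1/1.085) ln[4.557 × 0.6031] = 0.9217 × ln(2.749) = 0.9217 × 1.011 = 0.9319 d.
L(t_c) = L₀ e^(−k_1 t_c) = 37.2 × 0.7526 = 28.00 mg/L, and at the critical point k_2 D_c = k_1 L, so D_c = (0.305/1.39) × 28.00 = 6.143 mg/L.
Minimum DO = C_s − D_c = 8.33 − 6.143 = 2.187 mg/L.

t_c ≈ 0.932 d; D_c ≈ 6.14 mg/L; min DO ≈ 2.19 mg/L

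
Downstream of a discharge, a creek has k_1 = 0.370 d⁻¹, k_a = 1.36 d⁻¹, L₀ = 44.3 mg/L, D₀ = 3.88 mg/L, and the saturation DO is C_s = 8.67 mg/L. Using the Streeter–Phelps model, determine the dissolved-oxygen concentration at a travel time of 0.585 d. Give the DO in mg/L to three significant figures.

k_1 L₀/(k_a−k_1) = 0.370×44.3/(1.36−0.370) = 16.39/0.9900 = 16.56 mg/L.
e^(−k_1 t) = e^(−0.370×0.5850) = 0.8054; e^(−k_a t) = e^(−1.36×0.5850) = 0.4513.
D = 16.56 × (0.8054 − 0.4513) + 3.88 × 0.4513 = 5.862 + 1.751 = 7.613 mg/L.
DO = C_s − D = 8.67 − 7.613 = 1.057 mg/L.

DO ≈ 1.06 mg/L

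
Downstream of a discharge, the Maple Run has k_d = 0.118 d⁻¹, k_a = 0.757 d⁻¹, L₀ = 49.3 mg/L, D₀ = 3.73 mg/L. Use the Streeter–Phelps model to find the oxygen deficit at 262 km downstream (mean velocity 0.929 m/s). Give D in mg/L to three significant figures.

D ≈ 5.74 mg/L

Travel time t = x/v = 262 km / (0.929 m/s) = 262000 m / 0.929 m/s = 282000 s = 3.264 d.
k_d L₀/(k_a−k_d) = 0.118×49.3/(0.757−0.118) = 5.817/0.6390 = 9.104 mg/L.
e^(−k_d t) = e^(−0.118×3.264) = 0.6803; e^(−k_a t) = e^(−0.757×3.264) = 0.08450.
D = 9.104 × (0.6803 − 0.08450) + 3.73 × 0.08450 = 5.424 + 0.3152 = 5.740 mg/L.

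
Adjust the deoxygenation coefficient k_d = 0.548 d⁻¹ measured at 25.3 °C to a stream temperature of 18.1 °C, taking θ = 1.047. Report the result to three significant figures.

k_d(T₂) = k_d(T₁) · θ^(T₂−T₁) = 0.548 × 1.047^(18.1−25.3)
= 0.548 × 1.047^-7.20 = 0.548 × 0.7184 = 0.3937 d⁻¹.

k_d ≈ 0.394 d⁻¹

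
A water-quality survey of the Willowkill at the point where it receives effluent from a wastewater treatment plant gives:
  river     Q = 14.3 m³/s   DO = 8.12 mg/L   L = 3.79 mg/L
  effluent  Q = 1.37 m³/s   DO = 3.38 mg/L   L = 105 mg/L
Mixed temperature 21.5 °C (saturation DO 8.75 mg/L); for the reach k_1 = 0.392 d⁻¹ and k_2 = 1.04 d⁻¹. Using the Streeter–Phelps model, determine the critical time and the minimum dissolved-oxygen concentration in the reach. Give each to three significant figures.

t_c ≈ 1.28 d; minimum DO ≈ 5.86 mg/L

Mixed DO = (14.3×8.12 + 1.37×3.38)/(14.3+1.37) = 120.7/15.67 = 7.706 mg/L.
Mixed L₀ = (14.3×3.79 + 1.37×105)/(15.67) = 198.0/15.67 = 12.64 mg/L.
Initial deficit D₀ = C_s − DO₀ = 8.75 − 7.706 = 1.044 mg/L.
t_c = (1/0.6480) ln[(1.04/0.392)(1 − 1.044×0.6480/(0.392×12.64))] = 1.543 × ln(2.291) = 1.279 d.
D_c = (0.392/1.04) × 12.64 × e^(−0.392×1.279) = 0.3769 × 12.64 × 0.6057 = 2.885 mg/L.
Minimum DO = 8.75 − 2.885 = 5.865 mg/L.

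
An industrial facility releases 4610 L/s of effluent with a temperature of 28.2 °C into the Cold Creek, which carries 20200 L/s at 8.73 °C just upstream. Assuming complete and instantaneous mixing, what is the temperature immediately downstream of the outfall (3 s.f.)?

Flow-weighted mixing: C = (Q_r C_r + Q_w C_w)/(Q_r + Q_w)
= (20200×8.73 + 4610×28.2)/(20200 + 4610) = 306300/24810 = 12.35 °C.

12.3 °C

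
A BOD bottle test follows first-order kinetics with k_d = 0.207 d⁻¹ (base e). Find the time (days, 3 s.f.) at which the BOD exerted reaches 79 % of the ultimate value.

y/L₀ = 1 − e^(−k_d t) = 0.79 ⇒ e^(−k_d t) = 0.210
t = −ln(0.210) / 0.207 = 1.561 / 0.207 = 7.539 d.

t ≈ 7.54 d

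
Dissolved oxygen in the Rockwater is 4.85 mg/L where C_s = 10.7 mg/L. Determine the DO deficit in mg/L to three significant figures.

D = C_s − C = 10.7 − 4.85 = 5.85 mg/L.

D ≈ 5.85 mg/L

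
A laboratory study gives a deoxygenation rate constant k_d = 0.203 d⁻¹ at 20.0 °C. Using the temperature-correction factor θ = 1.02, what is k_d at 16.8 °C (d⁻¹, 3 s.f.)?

k_d(T₂) = k_d(T₁) · θ^(T₂−T₁) = 0.203 × 1.02^(16.8−20.0)
= 0.203 × 1.02^-3.20 = 0.203 × 0.9386 = 0.1905 d⁻¹.

k_d ≈ 0.191 d⁻¹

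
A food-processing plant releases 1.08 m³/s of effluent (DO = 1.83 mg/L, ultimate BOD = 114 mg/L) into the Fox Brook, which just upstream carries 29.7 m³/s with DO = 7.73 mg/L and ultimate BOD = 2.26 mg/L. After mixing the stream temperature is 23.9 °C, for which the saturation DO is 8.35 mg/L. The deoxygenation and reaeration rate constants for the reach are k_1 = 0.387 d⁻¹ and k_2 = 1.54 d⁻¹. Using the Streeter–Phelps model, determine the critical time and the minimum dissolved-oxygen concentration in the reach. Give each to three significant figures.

Mixed DO = (29.7×7.73 + 1.08×1.83)/(29.7+1.08) = 231.6/30.78 = 7.523 mg/L.
Mixed L₀ = (29.7×2.26 + 1.08×114)/(30.78) = 190.2/30.78 = 6.181 mg/L.
Initial deficit D₀ = C_s − DO₀ = 8.35 − 7.523 = 0.8270 mg/L.
t_c = (1/1.153) ln[(1.54/0.387)(1 − 0.8270×1.153/(0.387×6.181))] = 0.8673 × ln(2.393) = 0.7567 d.
D_c = (0.387/1.54) × 6.181 × e^(−0.387×0.7567) = 0.2513 × 6.181 × 0.7461 = 1.159 mg/L.
Minimum DO = 8.35 − 1.159 = 7.191 mg/L.

t_c ≈ 0.757 d; minimum DO ≈ 7.19 mg/L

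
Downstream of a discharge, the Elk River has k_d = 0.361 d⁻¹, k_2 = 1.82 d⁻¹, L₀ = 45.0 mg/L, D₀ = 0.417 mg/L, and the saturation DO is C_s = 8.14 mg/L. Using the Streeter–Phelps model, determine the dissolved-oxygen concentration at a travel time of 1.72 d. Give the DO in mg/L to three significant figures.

k_d L₀/(k_2−k_d) = 0.361×45.0/(1.82−0.361) = 16.25/1.459 = 11.13 mg/L.
e^(−k_d t) = e^(−0.361×1.720) = 0.5374; e^(−k_2 t) = e^(−1.82×1.720) = 0.04370.
D = 11.13 × (0.5374 − 0.04370) + 0.417 × 0.04370 = 5.498 + 0.01822 = 5.516 mg/L.
DO = C_s − D = 8.14 − 5.516 = 2.624 mg/L.

DO ≈ 2.62 mg/L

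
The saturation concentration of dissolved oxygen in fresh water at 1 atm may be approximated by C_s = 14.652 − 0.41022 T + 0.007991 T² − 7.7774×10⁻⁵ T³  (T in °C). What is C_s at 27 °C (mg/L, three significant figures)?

C_s = 14.652 − 0.41022×27 + 0.007991×27² − 7.7774×10⁻⁵×27³ = 7.871 mg/L.

C_s ≈ 7.87 mg/L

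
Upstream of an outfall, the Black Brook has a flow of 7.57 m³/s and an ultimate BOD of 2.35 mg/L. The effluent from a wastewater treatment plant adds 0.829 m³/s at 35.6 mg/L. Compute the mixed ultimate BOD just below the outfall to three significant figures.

5.63 mg/L

Flow-weighted mixing: C = (Q_r C_r + Q_w C_w)/(Q_r + Q_w)
= (7.57×2.35 + 0.829×35.6)/(7.57 + 0.829) = 47.30/8.399 = 5.632 mg/L.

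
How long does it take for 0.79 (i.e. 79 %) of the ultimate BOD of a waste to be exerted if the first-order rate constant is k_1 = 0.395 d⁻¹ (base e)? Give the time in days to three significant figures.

t ≈ 3.95 d

y/L₀ = 1 − e^(−k_1 t) = 0.79 ⇒ e^(−k_1 t) = 0.210
t = −ln(0.210) / 0.395 = 1.561 / 0.395 = 3.951 d.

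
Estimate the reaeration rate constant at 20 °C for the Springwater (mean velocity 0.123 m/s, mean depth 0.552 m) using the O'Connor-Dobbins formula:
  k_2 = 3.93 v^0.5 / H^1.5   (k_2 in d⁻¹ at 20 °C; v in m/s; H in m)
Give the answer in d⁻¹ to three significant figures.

k_2 = 3.93 × 0.123^0.5 / 0.552^1.5 = 3.93 × 0.3507 / 0.4101 = 3.361 d⁻¹.

k_2 ≈ 3.36 d⁻¹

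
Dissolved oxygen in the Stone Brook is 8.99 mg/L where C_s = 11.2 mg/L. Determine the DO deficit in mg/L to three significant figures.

D ≈ 2.21 mg/L

D = C_s − C = 11.2 − 8.99 = 2.21 mg/L.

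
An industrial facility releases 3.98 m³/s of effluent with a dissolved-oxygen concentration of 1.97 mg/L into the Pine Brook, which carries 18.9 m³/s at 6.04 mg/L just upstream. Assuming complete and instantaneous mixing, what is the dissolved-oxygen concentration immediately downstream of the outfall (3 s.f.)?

Flow-weighted mixing: C = (Q_r C_r + Q_w C_w)/(Q_r + Q_w)
= (18.9×6.04 + 3.98×1.97)/(18.9 + 3.98) = 122.0/22.88 = 5.332 mg/L.

5.33 mg/L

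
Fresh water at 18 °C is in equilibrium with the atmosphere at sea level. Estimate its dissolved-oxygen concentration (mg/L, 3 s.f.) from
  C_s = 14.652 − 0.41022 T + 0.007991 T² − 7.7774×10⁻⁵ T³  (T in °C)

C_s ≈ 9.40 mg/L

C_s = 14.652 − 0.41022×18 + 0.007991×18² − 7.7774×10⁻⁵×18³ = 9.404 mg/L.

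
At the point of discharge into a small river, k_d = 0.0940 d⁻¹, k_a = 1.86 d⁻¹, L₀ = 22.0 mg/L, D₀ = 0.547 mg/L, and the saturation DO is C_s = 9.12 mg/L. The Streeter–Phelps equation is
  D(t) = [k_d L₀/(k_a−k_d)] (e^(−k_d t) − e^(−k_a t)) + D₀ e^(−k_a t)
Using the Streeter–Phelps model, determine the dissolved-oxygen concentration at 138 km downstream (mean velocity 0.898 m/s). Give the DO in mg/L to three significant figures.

DO ≈ 8.15 mg/L

Travel time t = x/v = 138 km / (0.898 m/s) = 138000 m / 0.898 m/s = 153700 s = 1.779 d.
k_d L₀/(k_a−k_d) = 0.0940×22.0/(1.86−0.0940) = 2.068/1.766 = 1.171 mg/L.
e^(−k_d t) = e^(−0.0940×1.779) = 0.8460; e^(−k_a t) = e^(−1.86×1.779) = 0.03658.
D = 1.171 × (0.8460 − 0.03658) + 0.547 × 0.03658 = 0.9479 + 0.02001 = 0.9679 mg/L.
DO = C_s − D = 9.12 − 0.9679 = 8.152 mg/L.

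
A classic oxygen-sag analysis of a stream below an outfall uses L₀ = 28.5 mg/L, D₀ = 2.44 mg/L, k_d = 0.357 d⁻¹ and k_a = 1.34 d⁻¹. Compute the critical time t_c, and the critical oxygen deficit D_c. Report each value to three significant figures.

t_c ≈ 1.07 d; D_c ≈ 5.18 mg/L

At the critical point dD/dt = 0, so k_d L₀ e^(−k_d t) = k_a D. Substituting D(t) from the Streeter–Phelps equation and solving for t gives
t_c = ln[(k_a/k_d)(1 − D₀(k_a−k_d)/(k_d L₀))] / (k_a−k_d).
Here k_a−k_d = 0.9830 d⁻¹ and 1 − D₀(k_a−k_d)/(k_d L₀) = 1 − 2.44×0.9830/(0.357×28.5) = 0.7643, so
t_c = ln(3.754 × 0.7643) / 0.9830 = 1.054 / 0.9830 = 1.072 d.
L(t_c) = L₀ e^(−k_d t_c) = 28.5 × 0.6820 = 19.44 mg/L, and at the critical point k_a D_c = k_d L, so D_c = (0.357/1.34) × 19.44 = 5.178 mg/L.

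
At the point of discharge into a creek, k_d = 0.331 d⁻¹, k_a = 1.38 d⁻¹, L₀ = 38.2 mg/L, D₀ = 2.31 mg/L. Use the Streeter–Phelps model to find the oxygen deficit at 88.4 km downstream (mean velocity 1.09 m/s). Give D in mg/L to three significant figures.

Travel time t = x/v = 88.4 km / (1.09 m/s) = 88400 m / 1.09 m/s = 81100 s = 0.9387 d.
k_d L₀/(k_a−k_d) = 0.331×38.2/(1.38−0.331) = 12.64/1.049 = 12.05 mg/L.
e^(−k_d t) = e^(−0.331×0.9387) = 0.7329; e^(−k_a t) = e^(−1.38×0.9387) = 0.2738.
D = 12.05 × (0.7329 − 0.2738) + 2.31 × 0.2738 = 5.534 + 0.6325 = 6.167 mg/L.

D ≈ 6.17 mg/L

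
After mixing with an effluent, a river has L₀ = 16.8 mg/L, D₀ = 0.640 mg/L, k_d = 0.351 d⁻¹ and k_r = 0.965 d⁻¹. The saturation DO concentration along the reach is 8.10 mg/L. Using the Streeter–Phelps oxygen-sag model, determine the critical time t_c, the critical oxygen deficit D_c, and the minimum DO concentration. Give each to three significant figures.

t_c ≈ 1.53 d; D_c ≈ 3.57 mg/L; min DO ≈ 4.53 mg/L

At the critical point dD/dt = 0, so k_d L₀ e^(−k_d t) = k_r D. Substituting D(t) from the Streeter–Phelps equation and solving for t gives
t_c = ln[(k_r/k_d)(1 − D₀(k_r−k_d)/(k_d L₀))] / (k_r−k_d).
Here k_r−k_d = 0.6140 d⁻¹ and 1 − D₀(k_r−k_d)/(k_d L₀) = 1 − 0.640×0.6140/(0.351×16.8) = 0.9334, so
t_c = ln(2.749 × 0.9334) / 0.6140 = 0.9424 / 0.6140 = 1.535 d.
D_c = (k_d/k_r) L₀ e^(−k_d t_c) = (0.351/0.965) × 16.8 × e^(−0.351×1.535) = 0.3637 × 16.8 × 0.5835 = 3.566 mg/L.
Minimum DO = C_s − D_c = 8.10 − 3.566 = 4.534 mg/L.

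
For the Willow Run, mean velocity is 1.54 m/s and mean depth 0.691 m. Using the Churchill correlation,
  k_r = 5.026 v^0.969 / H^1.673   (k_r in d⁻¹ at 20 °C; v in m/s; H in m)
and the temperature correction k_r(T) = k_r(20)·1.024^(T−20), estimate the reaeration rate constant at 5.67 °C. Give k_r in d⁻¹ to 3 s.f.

k_r(20) = 5.026 × 1.54^0.969 / 0.691^1.673 = 5.026 × 1.520 / 0.5388 = 14.17 d⁻¹.
k_r(5.67) = 14.17 × 1.024^(5.67−20) = 14.17 × 0.7119 = 10.09 d⁻¹.

k_r ≈ 10.1 d⁻¹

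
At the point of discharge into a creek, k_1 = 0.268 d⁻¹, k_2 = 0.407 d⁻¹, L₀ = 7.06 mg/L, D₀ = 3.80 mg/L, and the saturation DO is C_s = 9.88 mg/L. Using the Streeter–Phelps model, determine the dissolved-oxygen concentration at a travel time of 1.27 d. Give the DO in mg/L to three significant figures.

DO ≈ 6.05 mg/L

k_1 L₀/(k_2−k_1) = 0.268×7.06/(0.407−0.268) = 1.892/0.1390 = 13.61 mg/L.
e^(−k_1 t) = e^(−0.268×1.270) = 0.7115; e^(−k_2 t) = e^(−0.407×1.270) = 0.5964.
D = 13.61 × (0.7115 − 0.5964) + 3.80 × 0.5964 = 1.567 + 2.266 = 3.834 mg/L.
DO = C_s − D = 9.88 − 3.834 = 6.046 mg/L.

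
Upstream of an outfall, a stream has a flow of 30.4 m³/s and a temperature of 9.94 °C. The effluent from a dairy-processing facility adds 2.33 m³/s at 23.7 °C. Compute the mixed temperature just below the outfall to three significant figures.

Flow-weighted mixing: C = (Q_r C_r + Q_w C_w)/(Q_r + Q_w)
= (30.4×9.94 + 2.33×23.7)/(30.4 + 2.33) = 357.4/32.73 = 10.92 °C.

10.9 °C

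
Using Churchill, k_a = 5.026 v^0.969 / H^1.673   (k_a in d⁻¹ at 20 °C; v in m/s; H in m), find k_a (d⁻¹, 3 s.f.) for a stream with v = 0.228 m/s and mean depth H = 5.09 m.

k_a ≈ 0.0788 d⁻¹

k_a = 5.026 × 0.228^0.969 / 5.09^1.673 = 5.026 × 0.2387 / 15.22 = 0.07884 d⁻¹.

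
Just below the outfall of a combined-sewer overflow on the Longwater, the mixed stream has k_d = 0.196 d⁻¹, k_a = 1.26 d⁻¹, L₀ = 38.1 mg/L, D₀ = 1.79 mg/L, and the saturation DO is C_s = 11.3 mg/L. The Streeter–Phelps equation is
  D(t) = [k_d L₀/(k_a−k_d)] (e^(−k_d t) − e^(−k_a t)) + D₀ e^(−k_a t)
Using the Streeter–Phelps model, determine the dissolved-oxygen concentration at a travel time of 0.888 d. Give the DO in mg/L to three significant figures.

k_d L₀/(k_a−k_d) = 0.196×38.1/(1.26−0.196) = 7.468/1.064 = 7.018 mg/L.
e^(−k_d t) = e^(−0.196×0.8880) = 0.8403; e^(−k_a t) = e^(−1.26×0.8880) = 0.3266.
D = 7.018 × (0.8403 − 0.3266) + 1.79 × 0.3266 = 3.605 + 0.5847 = 4.189 mg/L.
DO = C_s − D = 11.3 − 4.189 = 7.111 mg/L.

DO ≈ 7.11 mg/L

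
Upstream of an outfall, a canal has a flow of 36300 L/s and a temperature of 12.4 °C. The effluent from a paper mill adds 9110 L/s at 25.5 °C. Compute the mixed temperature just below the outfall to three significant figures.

15.0 °C

Flow-weighted mixing: C = (Q_r C_r + Q_w C_w)/(Q_r + Q_w)
= (36300×12.4 + 9110×25.5)/(36300 + 9110) = 682400/45410 = 15.03 °C.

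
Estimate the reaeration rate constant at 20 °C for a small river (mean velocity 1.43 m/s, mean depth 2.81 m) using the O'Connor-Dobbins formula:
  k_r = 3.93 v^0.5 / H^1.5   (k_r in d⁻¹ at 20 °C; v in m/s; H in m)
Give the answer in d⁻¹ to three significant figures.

k_r = 3.93 × 1.43^0.5 / 2.81^1.5 = 3.93 × 1.196 / 4.710 = 0.9977 d⁻¹.

k_r ≈ 0.998 d⁻¹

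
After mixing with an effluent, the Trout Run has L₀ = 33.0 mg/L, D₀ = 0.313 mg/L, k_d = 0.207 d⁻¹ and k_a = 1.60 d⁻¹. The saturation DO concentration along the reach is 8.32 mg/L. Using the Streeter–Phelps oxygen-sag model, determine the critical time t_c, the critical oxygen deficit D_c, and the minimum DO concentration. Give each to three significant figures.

With k_a/k_d = 7.729 and 1 − D₀(k_a−k_d)/(k_d L₀) = 0.9362,
t_c = ln(7.729 × 0.9362) / (1.60 − 0.207) = ln(7.236) / 1.393 = 1.979/1.393 = 1.421 d.
D_c = (k_d/k_a) L₀ e^(−k_d t_c) = (0.207/1.60) × 33.0 × e^(−0.207×1.421) = 0.1294 × 33.0 × 0.7452 = 3.182 mg/L.
Minimum DO = C_s − D_c = 8.32 − 3.182 = 5.138 mg/L.

t_c ≈ 1.42 d; D_c ≈ 3.18 mg/L; min DO ≈ 5.14 mg/L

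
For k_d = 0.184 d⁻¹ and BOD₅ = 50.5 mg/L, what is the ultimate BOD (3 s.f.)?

L₀ ≈ 84.0 mg/L

BOD₅ = L₀(1 − e^(−5k_d)) ⇒ L₀ = BOD₅ / (1 − e^(−5×0.184))
= 50.5 / (1 − 0.3985) = 50.5 / 0.6015 = 83.96 mg/L.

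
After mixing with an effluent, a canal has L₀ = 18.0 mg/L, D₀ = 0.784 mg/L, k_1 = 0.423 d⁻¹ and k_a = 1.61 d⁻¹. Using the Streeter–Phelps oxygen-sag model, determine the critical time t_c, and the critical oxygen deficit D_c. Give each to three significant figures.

With k_a/k_1 = 3.806 and 1 − D₀(k_a−k_1)/(k_1 L₀) = 0.8778,
t_c = ln(3.806 × 0.8778) / (1.61 − 0.423) = ln(3.341) / 1.187 = 1.206/1.187 = 1.016 d.
D_c = (k_1/k_a) L₀ e^(−k_1 t_c) = (0.423/1.61) × 18.0 × e^(−0.423×1.016) = 0.2627 × 18.0 × 0.6506 = 3.077 mg/L.

t_c ≈ 1.02 d; D_c ≈ 3.08 mg/L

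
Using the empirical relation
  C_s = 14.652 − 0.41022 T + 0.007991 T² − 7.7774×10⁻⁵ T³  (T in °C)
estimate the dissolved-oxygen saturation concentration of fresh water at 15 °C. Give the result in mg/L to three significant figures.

C_s = 14.652 − 0.41022×15 + 0.007991×15² − 7.7774×10⁻⁵×15³ = 10.03 mg/L.

C_s ≈ 10.0 mg/L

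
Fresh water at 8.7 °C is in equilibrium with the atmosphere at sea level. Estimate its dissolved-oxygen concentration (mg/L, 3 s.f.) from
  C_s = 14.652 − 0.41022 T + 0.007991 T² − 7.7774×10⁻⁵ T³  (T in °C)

C_s ≈ 11.6 mg/L

C_s = 14.652 − 0.41022×8.7 + 0.007991×8.7² − 7.7774×10⁻⁵×8.7³ = 11.64 mg/L.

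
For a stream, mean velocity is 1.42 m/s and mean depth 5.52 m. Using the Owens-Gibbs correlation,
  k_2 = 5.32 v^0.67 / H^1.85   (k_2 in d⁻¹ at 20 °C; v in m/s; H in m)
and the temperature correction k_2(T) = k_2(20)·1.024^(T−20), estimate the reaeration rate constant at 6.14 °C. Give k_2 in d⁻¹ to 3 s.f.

k_2 ≈ 0.205 d⁻¹

k_2(20) = 5.32 × 1.42^0.67 / 5.52^1.85 = 5.32 × 1.265 / 23.58 = 0.2853 d⁻¹.
k_2(6.14) = 0.2853 × 1.024^(6.14−20) = 0.2853 × 0.7199 = 0.2054 d⁻¹.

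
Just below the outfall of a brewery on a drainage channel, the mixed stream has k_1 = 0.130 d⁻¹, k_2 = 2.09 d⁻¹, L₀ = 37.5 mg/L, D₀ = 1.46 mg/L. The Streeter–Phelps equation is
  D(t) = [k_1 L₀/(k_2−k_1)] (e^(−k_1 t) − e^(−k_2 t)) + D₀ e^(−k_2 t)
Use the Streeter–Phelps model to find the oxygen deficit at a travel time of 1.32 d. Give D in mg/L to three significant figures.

D ≈ 2.03 mg/L

k_1 L₀/(k_2−k_1) = 0.130×37.5/(2.09−0.130) = 4.875/1.960 = 2.487 mg/L.
e^(−k_1 t) = e^(−0.130×1.320) = 0.8423; e^(−k_2 t) = e^(−2.09×1.320) = 0.06337.
D = 2.487 × (0.8423 − 0.06337) + 1.46 × 0.06337 = 1.937 + 0.09252 = 2.030 mg/L.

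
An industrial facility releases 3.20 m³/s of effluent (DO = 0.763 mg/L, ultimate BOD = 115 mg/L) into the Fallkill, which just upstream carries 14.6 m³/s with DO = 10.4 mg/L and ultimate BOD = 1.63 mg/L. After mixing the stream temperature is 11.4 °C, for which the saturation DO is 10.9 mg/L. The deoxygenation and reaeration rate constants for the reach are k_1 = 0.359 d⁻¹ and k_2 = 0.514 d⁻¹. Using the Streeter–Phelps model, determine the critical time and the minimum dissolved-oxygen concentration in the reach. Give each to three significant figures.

t_c ≈ 2.03 d; minimum DO ≈ 3.47 mg/L

Mixed DO = (14.6×10.4 + 3.20×0.763)/(14.6+3.20) = 154.3/17.80 = 8.668 mg/L.
Mixed L₀ = (14.6×1.63 + 3.20×115)/(17.80) = 391.8/17.80 = 22.01 mg/L.
Initial deficit D₀ = C_s − DO₀ = 10.9 − 8.668 = 2.232 mg/L.
t_c = (1/0.1550) ln[(0.514/0.359)(1 − 2.232×0.1550/(0.359×22.01))] = 6.452 × ln(1.369) = 2.027 d.
D_c = (0.359/0.514) × 22.01 × e^(−0.359×2.027) = 0.6984 × 22.01 × 0.4831 = 7.427 mg/L.
Minimum DO = 10.9 − 7.427 = 3.473 mg/L.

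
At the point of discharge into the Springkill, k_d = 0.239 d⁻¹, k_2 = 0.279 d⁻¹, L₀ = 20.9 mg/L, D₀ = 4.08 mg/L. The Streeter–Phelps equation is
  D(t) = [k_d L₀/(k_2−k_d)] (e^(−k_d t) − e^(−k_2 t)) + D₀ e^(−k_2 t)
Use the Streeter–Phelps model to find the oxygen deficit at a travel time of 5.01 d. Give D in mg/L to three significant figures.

k_d L₀/(k_2−k_d) = 0.239×20.9/(0.279−0.239) = 4.995/0.04000 = 124.9 mg/L.
e^(−k_d t) = e^(−0.239×5.010) = 0.3020; e^(−k_2 t) = e^(−0.279×5.010) = 0.2471.
D = 124.9 × (0.3020 − 0.2471) + 4.08 × 0.2471 = 6.848 + 1.008 = 7.856 mg/L.

D ≈ 7.86 mg/L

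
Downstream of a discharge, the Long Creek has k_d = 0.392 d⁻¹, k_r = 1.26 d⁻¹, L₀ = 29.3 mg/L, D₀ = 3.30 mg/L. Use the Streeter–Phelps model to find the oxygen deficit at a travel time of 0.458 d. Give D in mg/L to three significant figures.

k_d L₀/(k_r−k_d) = 0.392×29.3/(1.26−0.392) = 11.49/0.8680 = 13.23 mg/L.
e^(−k_d t) = e^(−0.392×0.4580) = 0.8357; e^(−k_r t) = e^(−1.26×0.4580) = 0.5615.
D = 13.23 × (0.8357 − 0.5615) + 3.30 × 0.5615 = 3.627 + 1.853 = 5.480 mg/L.

D ≈ 5.48 mg/L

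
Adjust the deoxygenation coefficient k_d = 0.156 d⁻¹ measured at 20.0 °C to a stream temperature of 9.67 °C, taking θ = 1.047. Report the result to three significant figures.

k_d ≈ 0.0971 d⁻¹

k_d(T₂) = k_d(T₁) · θ^(T₂−T₁) = 0.156 × 1.047^(9.67−20.0)
= 0.156 × 1.047^-10.3 = 0.156 × 0.6222 = 0.09707 d⁻¹.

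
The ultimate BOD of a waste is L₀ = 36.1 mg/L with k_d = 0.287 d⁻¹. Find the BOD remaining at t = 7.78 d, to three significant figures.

L ≈ 3.87 mg/L

L_t = L₀ e^(−k_d t) = 36.1 × e^(−0.287×7.78) = 36.1 × 0.1072 = 3.871 mg/L.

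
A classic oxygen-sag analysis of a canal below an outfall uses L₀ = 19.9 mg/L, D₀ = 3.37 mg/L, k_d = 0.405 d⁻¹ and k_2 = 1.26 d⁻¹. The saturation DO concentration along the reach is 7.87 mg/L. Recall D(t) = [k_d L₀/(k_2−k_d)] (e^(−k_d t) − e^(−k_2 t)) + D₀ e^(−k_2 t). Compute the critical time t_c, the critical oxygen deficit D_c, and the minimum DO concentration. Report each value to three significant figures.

t_c ≈ 0.810 d; D_c ≈ 4.61 mg/L; min DO ≈ 3.26 mg/L

At the critical point dD/dt = 0, so k_d L₀ e^(−k_d t) = k_2 D. Substituting D(t) from the Streeter–Phelps equation and solving for t gives
t_c = ln[(k_2/k_d)(1 − D₀(k_2−k_d)/(k_d L₀))] / (k_2−k_d).
Here k_2−k_d = 0.8550 d⁻¹ and 1 − D₀(k_2−k_d)/(k_d L₀) = 1 − 3.37×0.8550/(0.405×19.9) = 0.6425, so
t_c = ln(3.111 × 0.6425) / 0.8550 = 0.6926 / 0.8550 = 0.8100 d.
L(t_c) = L₀ e^(−k_d t_c) = 19.9 × 0.7203 = 14.33 mg/L, and at the critical point k_2 D_c = k_d L, so D_c = (0.405/1.26) × 14.33 = 4.607 mg/L.
Minimum DO = C_s − D_c = 7.87 − 4.607 = 3.263 mg/L.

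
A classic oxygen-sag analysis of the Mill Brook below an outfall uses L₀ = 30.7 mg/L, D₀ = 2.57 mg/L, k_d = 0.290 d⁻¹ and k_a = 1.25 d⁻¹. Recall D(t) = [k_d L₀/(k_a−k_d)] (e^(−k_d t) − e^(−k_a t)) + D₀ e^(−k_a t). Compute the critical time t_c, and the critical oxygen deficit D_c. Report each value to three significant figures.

At the critical point dD/dt = 0, so k_d L₀ e^(−k_d t) = k_a D. Substituting D(t) from the Streeter–Phelps equation and solving for t gives
t_c = ln[(k_a/k_d)(1 − D₀(k_a−k_d)/(k_d L₀))] / (k_a−k_d).
Here k_a−k_d = 0.9600 d⁻¹ and 1 − D₀(k_a−k_d)/(k_d L₀) = 1 − 2.57×0.9600/(0.290×30.7) = 0.7229, so
t_c = ln(4.310 × 0.7229) / 0.9600 = 1.137 / 0.9600 = 1.184 d.
D_c = (k_d/k_a) L₀ e^(−k_d t_c) = (0.290/1.25) × 30.7 × e^(−0.290×1.184) = 0.2320 × 30.7 × 0.7094 = 5.053 mg/L.

t_c ≈ 1.18 d; D_c ≈ 5.05 mg/L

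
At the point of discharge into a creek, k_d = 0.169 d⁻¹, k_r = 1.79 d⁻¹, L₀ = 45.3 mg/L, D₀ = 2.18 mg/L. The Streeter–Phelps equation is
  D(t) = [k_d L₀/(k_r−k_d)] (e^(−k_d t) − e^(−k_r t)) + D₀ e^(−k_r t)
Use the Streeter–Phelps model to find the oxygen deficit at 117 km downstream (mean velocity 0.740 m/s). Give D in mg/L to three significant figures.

Travel time t = x/v = 117 km / (0.740 m/s) = 117000 m / 0.740 m/s = 158100 s = 1.830 d.
k_d L₀/(k_r−k_d) = 0.169×45.3/(1.79−0.169) = 7.656/1.621 = 4.723 mg/L.
e^(−k_d t) = e^(−0.169×1.830) = 0.7340; e^(−k_r t) = e^(−1.79×1.830) = 0.03779.
D = 4.723 × (0.7340 − 0.03779) + 2.18 × 0.03779 = 3.288 + 0.08239 = 3.370 mg/L.

D ≈ 3.37 mg/L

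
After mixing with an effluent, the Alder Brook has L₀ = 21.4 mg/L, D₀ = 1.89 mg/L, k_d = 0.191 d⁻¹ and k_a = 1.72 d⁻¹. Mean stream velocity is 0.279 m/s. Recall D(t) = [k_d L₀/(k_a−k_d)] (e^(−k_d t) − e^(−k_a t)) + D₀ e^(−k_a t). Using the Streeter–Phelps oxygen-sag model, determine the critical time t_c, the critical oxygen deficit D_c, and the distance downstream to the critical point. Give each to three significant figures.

t_c ≈ 0.635 d; D_c ≈ 2.11 mg/L; x_c ≈ 15.3 km

At the critical point dD/dt = 0, so k_d L₀ e^(−k_d t) = k_a D. Substituting D(t) from the Streeter–Phelps equation and solving for t gives
t_c = ln[(k_a/k_d)(1 − D₀(k_a−k_d)/(k_d L₀))] / (k_a−k_d).
Here k_a−k_d = 1.529 d⁻¹ and 1 − D₀(k_a−k_d)/(k_d L₀) = 1 − 1.89×1.529/(0.191×21.4) = 0.2930, so
t_c = ln(9.005 × 0.2930) / 1.529 = 0.9702 / 1.529 = 0.6345 d.
D_c = (k_d/k_a) L₀ e^(−k_d t_c) = (0.191/1.72) × 21.4 × e^(−0.191×0.6345) = 0.1110 × 21.4 × 0.8859 = 2.105 mg/L.
x_c = v t_c = 0.279 m/s × 0.6345 d × 86400 s/d = 15300 m ≈ 15.3 km.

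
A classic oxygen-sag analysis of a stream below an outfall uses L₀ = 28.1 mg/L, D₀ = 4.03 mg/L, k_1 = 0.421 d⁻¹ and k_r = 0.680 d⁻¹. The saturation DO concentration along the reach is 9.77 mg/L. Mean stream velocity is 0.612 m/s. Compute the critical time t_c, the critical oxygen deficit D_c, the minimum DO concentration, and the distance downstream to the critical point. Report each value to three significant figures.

With k_r/k_1 = 1.615 and 1 − D₀(k_r−k_1)/(k_1 L₀) = 0.9118,
t_c = ln(1.615 × 0.9118) / (0.680 − 0.421) = ln(1.473) / 0.2590 = 0.3871/0.2590 = 1.495 d.
L(t_c) = L₀ e^(−k_1 t_c) = 28.1 × 0.5330 = 14.98 mg/L, and at the critical point k_r D_c = k_1 L, so D_c = (0.421/0.680) × 14.98 = 9.273 mg/L.
Minimum DO = C_s − D_c = 9.77 − 9.273 = 0.4971 mg/L.
x_c = v t_c = 0.612 m/s × 1.495 d × 86400 s/d = 79030 m ≈ 79.0 km.

t_c ≈ 1.49 d; D_c ≈ 9.27 mg/L; min DO ≈ 0.497 mg/L; x_c ≈ 79.0 km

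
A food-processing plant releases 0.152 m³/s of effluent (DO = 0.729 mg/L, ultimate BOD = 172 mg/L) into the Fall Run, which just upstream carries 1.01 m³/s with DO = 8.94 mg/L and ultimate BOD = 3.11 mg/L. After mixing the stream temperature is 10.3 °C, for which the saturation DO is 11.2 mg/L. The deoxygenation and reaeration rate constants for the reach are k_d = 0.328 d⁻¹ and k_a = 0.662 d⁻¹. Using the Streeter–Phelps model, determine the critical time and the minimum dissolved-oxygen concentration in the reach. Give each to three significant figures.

t_c ≈ 1.67 d; minimum DO ≈ 3.98 mg/L

Mixed DO = (1.01×8.94 + 0.152×0.729)/(1.01+0.152) = 9.140/1.162 = 7.866 mg/L.
Mixed L₀ = (1.01×3.11 + 0.152×172)/(1.162) = 29.29/1.162 = 25.20 mg/L.
Initial deficit D₀ = C_s − DO₀ = 11.2 − 7.866 = 3.334 mg/L.
t_c = (1/0.3340) ln[(0.662/0.328)(1 − 3.334×0.3340/(0.328×25.20))] = 2.994 × ln(1.746) = 1.669 d.
D_c = (0.328/0.662) × 25.20 × e^(−0.328×1.669) = 0.4955 × 25.20 × 0.5784 = 7.222 mg/L.
Minimum DO = 11.2 − 7.222 = 3.978 mg/L.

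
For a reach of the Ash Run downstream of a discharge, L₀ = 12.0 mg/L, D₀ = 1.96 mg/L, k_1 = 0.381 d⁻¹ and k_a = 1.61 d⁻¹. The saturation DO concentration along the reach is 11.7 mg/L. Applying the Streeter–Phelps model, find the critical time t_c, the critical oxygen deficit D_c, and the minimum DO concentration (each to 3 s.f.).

At the critical point dD/dt = 0, so k_1 L₀ e^(−k_1 t) = k_a D. Substituting D(t) from the Streeter–Phelps equation and solving for t gives
t_c = ln[(k_a/k_1)(1 − D₀(k_a−k_1)/(k_1 L₀))] / (k_a−k_1).
Here k_a−k_1 = 1.229 d⁻¹ and 1 − D₀(k_a−k_1)/(k_1 L₀) = 1 − 1.96×1.229/(0.381×12.0) = 0.4731, so
t_c = ln(4.226 × 0.4731) / 1.229 = 0.6928 / 1.229 = 0.5637 d.
D_c = (k_1/k_a) L₀ e^(−k_1 t_c) = (0.381/1.61) × 12.0 × e^(−0.381×0.5637) = 0.2366 × 12.0 × 0.8067 = 2.291 mg/L.
Minimum DO = C_s − D_c = 11.7 − 2.291 = 9.409 mg/L.

t_c ≈ 0.564 d; D_c ≈ 2.29 mg/L; min DO ≈ 9.41 mg/L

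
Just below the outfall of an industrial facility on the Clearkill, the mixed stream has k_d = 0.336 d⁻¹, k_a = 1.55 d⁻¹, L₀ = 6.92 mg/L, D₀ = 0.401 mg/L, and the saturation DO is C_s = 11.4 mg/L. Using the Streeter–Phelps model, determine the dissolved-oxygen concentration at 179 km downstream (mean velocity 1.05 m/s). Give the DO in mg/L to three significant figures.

DO ≈ 10.5 mg/L

Travel time t = x/v = 179 km / (1.05 m/s) = 179000 m / 1.05 m/s = 170500 s = 1.973 d.
k_d L₀/(k_a−k_d) = 0.336×6.92/(1.55−0.336) = 2.325/1.214 = 1.915 mg/L.
e^(−k_d t) = e^(−0.336×1.973) = 0.5153; e^(−k_a t) = e^(−1.55×1.973) = 0.04697.
D = 1.915 × (0.5153 − 0.04697) + 0.401 × 0.04697 = 0.8970 + 0.01883 = 0.9159 mg/L.
DO = C_s − D = 11.4 − 0.9159 = 10.48 mg/L.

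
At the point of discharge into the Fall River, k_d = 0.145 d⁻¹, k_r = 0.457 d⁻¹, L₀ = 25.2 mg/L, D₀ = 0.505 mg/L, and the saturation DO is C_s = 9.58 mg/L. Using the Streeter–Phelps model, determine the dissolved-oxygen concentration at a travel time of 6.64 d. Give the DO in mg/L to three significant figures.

k_d L₀/(k_r−k_d) = 0.145×25.2/(0.457−0.145) = 3.654/0.3120 = 11.71 mg/L.
e^(−k_d t) = e^(−0.145×6.640) = 0.3818; e^(−k_r t) = e^(−0.457×6.640) = 0.04810.
D = 11.71 × (0.3818 − 0.04810) + 0.505 × 0.04810 = 3.908 + 0.02429 = 3.933 mg/L.
DO = C_s − D = 9.58 − 3.933 = 5.647 mg/L.

DO ≈ 5.65 mg/L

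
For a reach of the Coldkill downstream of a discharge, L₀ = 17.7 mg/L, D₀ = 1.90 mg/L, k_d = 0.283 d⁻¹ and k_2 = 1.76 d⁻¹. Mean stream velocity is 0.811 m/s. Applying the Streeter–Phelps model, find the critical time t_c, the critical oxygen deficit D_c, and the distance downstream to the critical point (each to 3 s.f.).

t_c ≈ 0.681 d; D_c ≈ 2.35 mg/L; x_c ≈ 47.7 km

t_c = [1/(k_2−k_d)] ln[(k_2/k_d)(1 − D₀(k_2−k_d)/(k_d L₀))]
= [1/(1.76−0.283)] ln[(1.76/0.283)(1 − 1.90×1.477/(0.283×17.7))]
= (1/1.477) ln[6.219 × 0.4398] = 0.6770 × ln(2.735) = 0.6770 × 1.006 = 0.6812 d.
L(t_c) = L₀ e^(−k_d t_c) = 17.7 × 0.8247 = 14.60 mg/L, and at the critical point k_2 D_c = k_d L, so D_c = (0.283/1.76) × 14.60 = 2.347 mg/L.
x_c = v t_c = 0.811 m/s × 0.6812 d × 86400 s/d = 47730 m ≈ 47.7 km.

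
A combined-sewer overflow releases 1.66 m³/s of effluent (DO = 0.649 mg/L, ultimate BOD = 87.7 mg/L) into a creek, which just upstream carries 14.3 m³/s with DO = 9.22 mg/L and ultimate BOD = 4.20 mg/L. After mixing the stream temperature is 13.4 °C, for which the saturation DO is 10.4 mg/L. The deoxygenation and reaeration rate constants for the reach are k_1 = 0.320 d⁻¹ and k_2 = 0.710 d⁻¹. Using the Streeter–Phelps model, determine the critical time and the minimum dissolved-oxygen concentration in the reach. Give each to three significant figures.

t_c ≈ 1.48 d; minimum DO ≈ 6.79 mg/L

Mixed DO = (14.3×9.22 + 1.66×0.649)/(14.3+1.66) = 132.9/15.96 = 8.329 mg/L.
Mixed L₀ = (14.3×4.20 + 1.66×87.7)/(15.96) = 205.6/15.96 = 12.88 mg/L.
Initial deficit D₀ = C_s − DO₀ = 10.4 − 8.329 = 2.071 mg/L.
t_c = (1/0.3900) ln[(0.710/0.320)(1 − 2.071×0.3900/(0.320×12.88))] = 2.564 × ln(1.784) = 1.484 d.
D_c = (0.320/0.710) × 12.88 × e^(−0.320×1.484) = 0.4507 × 12.88 × 0.6219 = 3.612 mg/L.
Minimum DO = 10.4 − 3.612 = 6.788 mg/L.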